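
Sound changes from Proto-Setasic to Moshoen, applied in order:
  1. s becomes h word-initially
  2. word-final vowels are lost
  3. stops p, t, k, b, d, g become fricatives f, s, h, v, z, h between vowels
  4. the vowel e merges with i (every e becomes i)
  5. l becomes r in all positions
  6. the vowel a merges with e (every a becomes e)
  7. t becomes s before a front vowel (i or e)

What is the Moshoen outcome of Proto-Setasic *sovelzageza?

Moshoen: *sovelzageza > hovelzageza > hovelzagez > hovelzahez > hovilzahiz > hovirzahiz > hovirzehiz  (by debuccalisation, apocope, intervocalic lenition, vowel merger, unconditioned shift, vowel merger)

hovirzehiz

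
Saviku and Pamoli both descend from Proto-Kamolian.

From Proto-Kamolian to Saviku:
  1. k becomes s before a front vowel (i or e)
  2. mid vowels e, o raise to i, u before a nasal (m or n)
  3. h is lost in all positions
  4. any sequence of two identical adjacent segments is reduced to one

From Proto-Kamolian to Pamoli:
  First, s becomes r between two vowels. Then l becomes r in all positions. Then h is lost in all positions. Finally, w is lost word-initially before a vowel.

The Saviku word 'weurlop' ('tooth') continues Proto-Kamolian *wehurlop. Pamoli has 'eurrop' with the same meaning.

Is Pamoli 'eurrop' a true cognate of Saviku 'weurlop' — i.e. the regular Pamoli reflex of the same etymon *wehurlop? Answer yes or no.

Derive the expected Pamoli reflex of *wehurlop:
Pamoli: *wehurlop
  wehurlop (rule 1 does not apply)
  wehurlop → wehurrop   [unconditioned shift]
  wehurrop → weurrop   [h-loss]
  weurrop → eurrop   [glide loss]
  giving Pamoli eurrop.
Pamoli 'eurrop' matches the regular reflex exactly, so the pair is cognate.

yes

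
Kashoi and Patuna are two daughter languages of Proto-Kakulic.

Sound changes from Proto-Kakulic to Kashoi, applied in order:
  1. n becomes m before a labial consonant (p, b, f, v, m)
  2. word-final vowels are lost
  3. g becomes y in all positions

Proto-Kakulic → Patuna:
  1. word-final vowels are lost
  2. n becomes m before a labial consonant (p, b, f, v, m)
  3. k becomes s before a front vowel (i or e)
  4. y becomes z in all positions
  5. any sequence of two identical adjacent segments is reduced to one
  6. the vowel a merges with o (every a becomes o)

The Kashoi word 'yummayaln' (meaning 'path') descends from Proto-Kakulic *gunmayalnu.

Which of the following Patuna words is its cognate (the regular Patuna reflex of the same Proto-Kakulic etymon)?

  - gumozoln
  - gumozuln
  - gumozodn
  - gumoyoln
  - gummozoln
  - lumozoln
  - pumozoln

gumozoln

Patuna: *gunmayalnu > gunmayaln > gummayaln > gummazaln > gumazaln > gumozoln  (by apocope, nasal place assimilation, unconditioned shift, degemination, vowel merger)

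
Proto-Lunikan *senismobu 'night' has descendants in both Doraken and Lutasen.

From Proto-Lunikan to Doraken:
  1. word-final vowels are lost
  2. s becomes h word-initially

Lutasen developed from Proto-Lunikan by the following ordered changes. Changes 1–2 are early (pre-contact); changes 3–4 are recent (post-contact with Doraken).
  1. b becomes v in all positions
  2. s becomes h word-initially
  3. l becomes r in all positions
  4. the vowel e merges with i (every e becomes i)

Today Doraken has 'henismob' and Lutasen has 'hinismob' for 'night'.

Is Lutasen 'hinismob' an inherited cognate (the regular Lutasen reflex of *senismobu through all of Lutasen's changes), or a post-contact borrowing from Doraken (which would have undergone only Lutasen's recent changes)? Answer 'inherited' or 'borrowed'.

borrowed

If inherited, *senismobu would pass through all of Lutasen's changes:
Lutasen: start from *senismobu.
  rule 1 (unconditioned shift): senismobu → senismovu
  rule 2 (debuccalisation): senismovu → henismovu
  rule 3: no change — henismovu
  rule 4 (vowel merger): henismovu → hinismovu
  ⇒ Lutasen hinismovu
If borrowed from Doraken 'henismob' after the early changes, it would undergo only the recent ones:
  rule 3 (unconditioned shift): no change (henismob)
  rule 4 (vowel merger): henismob → hinismob
  ⇒ as a loan: hinismob
Lutasen 'hinismob' matches the loan outcome 'hinismob', not the inherited 'hinismovu' — it skipped the early Lutasen changes, so it was borrowed from Doraken.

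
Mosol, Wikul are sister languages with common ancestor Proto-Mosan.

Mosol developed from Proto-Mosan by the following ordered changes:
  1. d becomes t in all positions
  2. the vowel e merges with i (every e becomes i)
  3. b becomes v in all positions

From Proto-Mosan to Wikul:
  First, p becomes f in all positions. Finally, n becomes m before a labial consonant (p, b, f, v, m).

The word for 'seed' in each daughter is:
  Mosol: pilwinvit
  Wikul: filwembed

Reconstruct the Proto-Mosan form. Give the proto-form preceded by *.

*pilwenbed

Position 1: Mosol has p, Wikul has f. Mosol preserves p here (none of its changes turn any other segment into p), so the proto-segment is *p.
Position 7: Mosol has v, Wikul has b. Wikul preserves b here (none of its changes turn any other segment into b), so the proto-segment is *b.
Position 8: Mosol has i, Wikul has e. Wikul preserves e here (none of its changes turn any other segment into e), so the proto-segment is *e.
Continuing position by position gives *pilwenbed; check it forward:
Mosol: *pilwenbed
  pilwenbed → pilwenbet   [unconditioned shift]
  pilwenbet → pilwinbit   [vowel merger]
  pilwinbit → pilwinvit   [unconditioned shift]
  giving Mosol pilwinvit.
Wikul: *pilwenbed > filwenbed > filwembed  (by unconditioned shift, nasal place assimilation)
No other proto-form is consistent with every reflex, so the reconstruction is *pilwenbed.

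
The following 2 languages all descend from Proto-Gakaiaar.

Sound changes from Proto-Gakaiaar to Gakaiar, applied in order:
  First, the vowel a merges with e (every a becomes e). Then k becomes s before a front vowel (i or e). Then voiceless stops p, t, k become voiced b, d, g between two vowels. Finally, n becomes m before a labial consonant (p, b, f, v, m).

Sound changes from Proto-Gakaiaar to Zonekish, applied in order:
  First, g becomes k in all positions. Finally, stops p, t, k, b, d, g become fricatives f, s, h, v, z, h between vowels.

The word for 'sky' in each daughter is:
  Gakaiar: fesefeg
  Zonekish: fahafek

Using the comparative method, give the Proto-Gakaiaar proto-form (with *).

*fakafeg

Position 4: Gakaiar has e, Zonekish has a. Zonekish preserves a here (none of its changes turn any other segment into a), so the proto-segment is *a.
Position 7: Gakaiar has g, Zonekish has k. Taking the neighbouring segments as reconstructed: Gakaiar g can only go back to *g; Zonekish k could go back to *k or *g — the one source consistent with every daughter is *g.
Position 2: Gakaiar has e, Zonekish has a. Zonekish preserves a here (none of its changes turn any other segment into a), so the proto-segment is *a.
Continuing position by position gives *fakafeg; check it forward:
Gakaiar: start from *fakafeg.
  rule 1 (vowel merger): fakafeg → fekefeg
  rule 2 (palatalisation): fekefeg → fesefeg
  rule 3: no change — fesefeg
  rule 4: no change — fesefeg
  ⇒ Gakaiar fesefeg
Zonekish: *fakafeg
  fakafeg → fakafek   [unconditioned shift]
  fakafek → fahafek   [intervocalic lenition]
  giving Zonekish fahafek.
No other proto-form is consistent with every reflex, so the reconstruction is *fakafeg.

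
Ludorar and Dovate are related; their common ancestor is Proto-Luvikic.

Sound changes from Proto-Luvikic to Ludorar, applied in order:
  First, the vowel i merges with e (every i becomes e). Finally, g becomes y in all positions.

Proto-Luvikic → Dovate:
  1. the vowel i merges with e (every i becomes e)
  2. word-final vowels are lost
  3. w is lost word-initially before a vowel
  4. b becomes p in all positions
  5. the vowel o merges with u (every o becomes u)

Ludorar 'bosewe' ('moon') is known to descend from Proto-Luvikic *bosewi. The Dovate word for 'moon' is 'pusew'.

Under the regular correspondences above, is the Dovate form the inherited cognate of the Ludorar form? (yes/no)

yes

Derive the expected Dovate reflex of *bosewi:
Dovate: start from *bosewi.
  rule 1 (vowel merger): bosewi → bosewe
  rule 2 (apocope): bosewe → bosew
  rule 3: no change — bosew
  rule 4 (unconditioned shift): bosew → posew
  rule 5 (vowel merger): posew → pusew
  ⇒ Dovate pusew
Dovate 'pusew' matches the regular reflex exactly, so the pair is cognate.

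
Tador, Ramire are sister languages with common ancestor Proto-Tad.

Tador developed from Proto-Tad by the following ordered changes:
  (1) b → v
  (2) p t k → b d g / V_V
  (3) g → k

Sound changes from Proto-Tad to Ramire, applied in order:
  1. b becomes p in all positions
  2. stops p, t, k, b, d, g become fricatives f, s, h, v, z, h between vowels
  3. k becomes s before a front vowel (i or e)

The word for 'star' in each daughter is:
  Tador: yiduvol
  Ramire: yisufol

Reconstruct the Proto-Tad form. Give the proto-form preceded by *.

*yitubol

Position 3: Tador has d, Ramire has s. Taking the neighbouring segments as reconstructed: Tador d could go back to *t or *d; Ramire s could go back to *t or *s — the one source consistent with every daughter is *t.
Position 5: Tador has v, Ramire has f. Taking the neighbouring segments as reconstructed: Tador v could go back to *b or *v; Ramire f could go back to *p or *b or *f — the one source consistent with every daughter is *b.
Verify the candidate proto-form against each daughter:
Tador: start from *yitubol.
  rule 1 (unconditioned shift): yitubol → yituvol
  rule 2 (intervocalic voicing): yituvol → yiduvol
  rule 3: no change — yiduvol
  ⇒ Tador yiduvol
Ramire: *yitubol > yitupol > yisufol  (by unconditioned shift, intervocalic lenition)
Only *yitubol yields all of Tador yiduvol, Ramire yisufol.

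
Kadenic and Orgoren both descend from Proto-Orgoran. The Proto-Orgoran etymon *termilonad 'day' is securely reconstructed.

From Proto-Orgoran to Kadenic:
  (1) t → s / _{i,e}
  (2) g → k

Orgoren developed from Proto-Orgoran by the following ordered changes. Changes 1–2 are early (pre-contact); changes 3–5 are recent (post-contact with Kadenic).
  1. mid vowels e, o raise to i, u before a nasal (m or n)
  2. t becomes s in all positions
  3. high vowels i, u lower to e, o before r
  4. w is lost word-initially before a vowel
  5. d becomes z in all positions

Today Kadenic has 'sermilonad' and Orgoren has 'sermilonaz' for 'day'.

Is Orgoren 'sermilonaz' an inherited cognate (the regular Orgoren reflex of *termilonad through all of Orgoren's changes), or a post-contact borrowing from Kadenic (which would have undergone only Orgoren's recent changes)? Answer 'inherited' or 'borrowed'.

borrowed

If inherited, *termilonad would pass through all of Orgoren's changes:
Orgoren: start from *termilonad.
  rule 1 (pre-nasal raising): termilonad → termilunad
  rule 2 (unconditioned shift): termilunad → sermilunad
  rule 3: no change — sermilunad
  rule 4: no change — sermilunad
  rule 5 (unconditioned shift): sermilunad → sermilunaz
  ⇒ Orgoren sermilunaz
If borrowed from Kadenic 'sermilonad' after the early changes, it would undergo only the recent ones:
  rule 3 (pre-rhotic lowering): no change (sermilonad)
  rule 4 (glide loss): no change (sermilonad)
  rule 5 (unconditioned shift): sermilonad → sermilonaz
  ⇒ as a loan: sermilonaz
Orgoren 'sermilonaz' matches the loan outcome 'sermilonaz', not the inherited 'sermilunaz' — it skipped the early Orgoren changes, so it was borrowed from Kadenic.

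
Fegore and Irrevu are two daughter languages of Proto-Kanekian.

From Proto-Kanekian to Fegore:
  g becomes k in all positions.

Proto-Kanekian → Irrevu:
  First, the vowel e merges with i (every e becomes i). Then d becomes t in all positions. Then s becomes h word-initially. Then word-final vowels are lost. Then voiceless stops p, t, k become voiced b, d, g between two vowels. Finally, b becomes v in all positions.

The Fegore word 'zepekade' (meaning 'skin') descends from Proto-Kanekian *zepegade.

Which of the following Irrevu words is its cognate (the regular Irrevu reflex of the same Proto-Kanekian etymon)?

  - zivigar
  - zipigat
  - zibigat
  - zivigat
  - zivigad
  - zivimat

zivigat

Irrevu: *zepegade > zipigadi > zipigati > zipigat > zibigat > zivigat  (by vowel merger, unconditioned shift, apocope, intervocalic voicing, unconditioned shift)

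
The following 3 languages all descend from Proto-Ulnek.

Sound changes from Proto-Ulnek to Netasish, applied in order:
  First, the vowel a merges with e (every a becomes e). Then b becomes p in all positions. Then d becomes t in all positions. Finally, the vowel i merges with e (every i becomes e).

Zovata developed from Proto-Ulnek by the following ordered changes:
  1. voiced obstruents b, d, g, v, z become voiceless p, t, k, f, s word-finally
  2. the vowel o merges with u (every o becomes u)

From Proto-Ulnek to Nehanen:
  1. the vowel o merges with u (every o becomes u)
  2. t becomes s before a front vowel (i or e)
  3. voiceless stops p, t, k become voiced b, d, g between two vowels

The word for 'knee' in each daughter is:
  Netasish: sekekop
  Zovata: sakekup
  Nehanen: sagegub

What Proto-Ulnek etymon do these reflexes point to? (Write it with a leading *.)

*sakekob

Position 6: Netasish has o, Zovata has u, Nehanen has u. Netasish preserves o here (none of its changes turn any other segment into o), so the proto-segment is *o.
Position 5: Netasish has k, Zovata has k, Nehanen has g. Netasish preserves k here (none of its changes turn any other segment into k), so the proto-segment is *k.
Position 2: Netasish has e, Zovata has a, Nehanen has a. Zovata preserves a here (none of its changes turn any other segment into a), so the proto-segment is *a.
This points to *sakekob. Verify forward in each daughter:
Netasish: *sakekob
  sakekob → sekekob   [vowel merger]
  sekekob → sekekop   [unconditioned shift]
  sekekop (rule 3 does not apply)
  sekekop (rule 4 does not apply)
  giving Netasish sekekop.
Zovata: start from *sakekob.
  rule 1 (final devoicing): sakekob → sakekop
  rule 2 (vowel merger): sakekop → sakekup
  ⇒ Zovata sakekup
Nehanen: start from *sakekob.
  rule 1 (vowel merger): sakekob → sakekub
  rule 2: no change — sakekub
  rule 3 (intervocalic voicing): sakekub → sagegub
  ⇒ Nehanen sagegub
No other proto-form is consistent with every reflex, so the reconstruction is *sakekob.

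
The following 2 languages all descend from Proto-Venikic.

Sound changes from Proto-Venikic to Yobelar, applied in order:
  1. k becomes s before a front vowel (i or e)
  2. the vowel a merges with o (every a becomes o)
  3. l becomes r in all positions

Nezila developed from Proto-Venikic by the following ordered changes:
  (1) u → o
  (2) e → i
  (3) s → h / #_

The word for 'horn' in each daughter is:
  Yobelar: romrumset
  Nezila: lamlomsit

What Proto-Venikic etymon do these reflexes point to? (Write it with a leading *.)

Position 1: Yobelar has r, Nezila has l. Nezila preserves l here (none of its changes turn any other segment into l), so the proto-segment is *l.
Position 8: Yobelar has e, Nezila has i. Yobelar preserves e here (none of its changes turn any other segment into e), so the proto-segment is *e.
Verify the candidate proto-form against each daughter:
Yobelar: *lamlumset > lomlumset > romrumset  (by vowel merger, unconditioned shift)
Nezila: start from *lamlumset.
  rule 1 (vowel merger): lamlumset → lamlomset
  rule 2 (vowel merger): lamlomset → lamlomsit
  rule 3: no change — lamlomsit
  ⇒ Nezila lamlomsit
*lamlumset is the unique common source.

*lamlumset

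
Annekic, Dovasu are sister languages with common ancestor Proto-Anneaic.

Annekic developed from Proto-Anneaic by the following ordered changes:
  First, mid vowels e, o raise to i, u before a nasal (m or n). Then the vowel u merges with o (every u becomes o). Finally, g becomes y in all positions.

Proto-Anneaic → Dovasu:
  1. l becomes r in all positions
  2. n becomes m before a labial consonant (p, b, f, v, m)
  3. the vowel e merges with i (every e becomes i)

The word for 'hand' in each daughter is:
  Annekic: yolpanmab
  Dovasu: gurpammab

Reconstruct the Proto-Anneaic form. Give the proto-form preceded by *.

Position 2: Annekic has o, Dovasu has u. Dovasu preserves u here (none of its changes turn any other segment into u), so the proto-segment is *u.
Position 3: Annekic has l, Dovasu has r. Annekic preserves l here (none of its changes turn any other segment into l), so the proto-segment is *l.
Position 6: Annekic has n, Dovasu has m. Annekic preserves n here (none of its changes turn any other segment into n), so the proto-segment is *n.
Continuing position by position gives *gulpanmab; check it forward:
Annekic: *gulpanmab > golpanmab > yolpanmab  (by vowel merger, unconditioned shift)
Dovasu: start from *gulpanmab.
  rule 1 (unconditioned shift): gulpanmab → gurpanmab
  rule 2 (nasal place assimilation): gurpanmab → gurpammab
  rule 3: no change — gurpammab
  ⇒ Dovasu gurpammab
Only *gulpanmab yields all of Annekic yolpanmab, Dovasu gurpammab.

*gulpanmab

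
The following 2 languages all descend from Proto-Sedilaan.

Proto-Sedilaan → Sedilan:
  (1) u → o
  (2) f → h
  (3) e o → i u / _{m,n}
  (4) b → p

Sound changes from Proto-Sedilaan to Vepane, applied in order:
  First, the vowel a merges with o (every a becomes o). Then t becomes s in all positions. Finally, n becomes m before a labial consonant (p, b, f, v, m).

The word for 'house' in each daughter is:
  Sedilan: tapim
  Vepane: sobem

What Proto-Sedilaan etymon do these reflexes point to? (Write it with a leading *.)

*tabem

Position 3: Sedilan has p, Vepane has b. Vepane preserves b here (none of its changes turn any other segment into b), so the proto-segment is *b.
Position 1: Sedilan has t, Vepane has s. Sedilan preserves t here (none of its changes turn any other segment into t), so the proto-segment is *t.
This points to *tabem. Verify forward in each daughter:
Sedilan: *tabem > tabim > tapim  (by pre-nasal raising, unconditioned shift)
Vepane: *tabem > tobem > sobem  (by vowel merger, unconditioned shift)
No other proto-form is consistent with every reflex, so the reconstruction is *tabem.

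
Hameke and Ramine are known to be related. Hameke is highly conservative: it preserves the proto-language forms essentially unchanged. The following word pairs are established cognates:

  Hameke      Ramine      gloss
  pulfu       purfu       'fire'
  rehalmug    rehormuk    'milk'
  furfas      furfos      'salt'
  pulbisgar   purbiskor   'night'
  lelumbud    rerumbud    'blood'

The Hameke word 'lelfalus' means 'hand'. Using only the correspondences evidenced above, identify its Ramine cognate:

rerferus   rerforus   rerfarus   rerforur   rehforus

rerforus

lelumbud ~ rerumbud — Hameke l corresponds to Ramine r word-initially before a front vowel.
pulfu ~ purfu — Hameke l corresponds to Ramine r after a vowel, before a labial obstruent.
rehalmug ~ rehormuk, furfas ~ furfos — Hameke a corresponds to Ramine o after a consonant, before a consonant other than r, m, n, p, b, f, v.
lelumbud ~ rerumbud — Hameke l corresponds to Ramine r between vowels (before a back vowel).
Applying these to Hameke 'lelfalus':
  lelfalus → relfalus   (l→r word-initially before a front vowel)
  relfalus → rerfalus   (l→r after a vowel, before a labial obstruent)
  rerfalus → rerfolus   (a→o after a consonant, before a consonant other than r, m, n, p, b, f, v)
  rerfolus → rerforus   (l→r between vowels (before a back vowel))
So the Ramine cognate is 'rerforus'.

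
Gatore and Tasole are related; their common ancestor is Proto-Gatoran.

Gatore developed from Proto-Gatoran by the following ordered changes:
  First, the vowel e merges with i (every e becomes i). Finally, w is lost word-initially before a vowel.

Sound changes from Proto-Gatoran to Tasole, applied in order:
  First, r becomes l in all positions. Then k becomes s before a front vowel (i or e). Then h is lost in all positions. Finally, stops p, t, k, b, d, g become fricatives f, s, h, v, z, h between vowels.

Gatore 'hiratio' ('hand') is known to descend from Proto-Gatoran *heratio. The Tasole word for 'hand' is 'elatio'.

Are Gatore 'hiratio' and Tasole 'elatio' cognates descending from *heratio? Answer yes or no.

no

Derive the expected Tasole reflex of *heratio:
Tasole: *heratio > helatio > elatio > elasio  (by unconditioned shift, h-loss, intervocalic lenition)
The regular Tasole reflex would be 'elasio', but the attested form is 'elatio'. The correspondence is irregular, so they are not cognates (the Tasole form has a different source).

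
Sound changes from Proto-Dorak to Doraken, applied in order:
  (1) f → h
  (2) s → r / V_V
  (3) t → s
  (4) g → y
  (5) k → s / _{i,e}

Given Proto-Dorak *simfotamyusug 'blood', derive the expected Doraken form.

simhosamyuruy

Doraken: *simfotamyusug > simhotamyusug > simhotamyurug > simhosamyurug > simhosamyuruy  (by unconditioned shift, rhotacism, unconditioned shift, unconditioned shift)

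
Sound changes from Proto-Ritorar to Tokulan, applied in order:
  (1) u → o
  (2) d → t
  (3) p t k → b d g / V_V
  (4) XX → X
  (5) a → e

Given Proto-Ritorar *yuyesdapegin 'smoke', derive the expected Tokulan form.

Tokulan: *yuyesdapegin
  yuyesdapegin → yoyesdapegin   [vowel merger]
  yoyesdapegin → yoyestapegin   [unconditioned shift]
  yoyestapegin → yoyestabegin   [intervocalic voicing]
  yoyestabegin (rule 4 does not apply)
  yoyestabegin → yoyestebegin   [vowel merger]
  giving Tokulan yoyestebegin.

yoyestebegin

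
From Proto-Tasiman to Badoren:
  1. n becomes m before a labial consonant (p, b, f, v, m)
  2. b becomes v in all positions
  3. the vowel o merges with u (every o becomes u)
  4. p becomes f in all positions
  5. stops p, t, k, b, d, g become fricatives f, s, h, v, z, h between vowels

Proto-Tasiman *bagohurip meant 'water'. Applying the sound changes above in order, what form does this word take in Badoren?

Badoren: *bagohurip
  bagohurip (rule 1 does not apply)
  bagohurip → vagohurip   [unconditioned shift]
  vagohurip → vaguhurip   [vowel merger]
  vaguhurip → vaguhurif   [unconditioned shift]
  vaguhurif → vahuhurif   [intervocalic lenition]
  giving Badoren vahuhurif.

vahuhurif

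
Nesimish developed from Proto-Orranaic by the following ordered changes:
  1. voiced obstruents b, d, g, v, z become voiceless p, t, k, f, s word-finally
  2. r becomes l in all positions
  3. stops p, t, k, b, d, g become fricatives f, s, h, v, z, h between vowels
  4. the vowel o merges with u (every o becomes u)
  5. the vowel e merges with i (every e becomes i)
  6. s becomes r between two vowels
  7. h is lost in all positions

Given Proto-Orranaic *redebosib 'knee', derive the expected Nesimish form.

Nesimish: start from *redebosib.
  rule 1 (final devoicing): redebosib → redebosip
  rule 2 (unconditioned shift): redebosip → ledebosip
  rule 3 (intervocalic lenition): ledebosip → lezevosip
  rule 4 (vowel merger): lezevosip → lezevusip
  rule 5 (vowel merger): lezevusip → lizivusip
  rule 6 (rhotacism): lizivusip → lizivurip
  rule 7: no change — lizivurip
  ⇒ Nesimish lizivurip

lizivurip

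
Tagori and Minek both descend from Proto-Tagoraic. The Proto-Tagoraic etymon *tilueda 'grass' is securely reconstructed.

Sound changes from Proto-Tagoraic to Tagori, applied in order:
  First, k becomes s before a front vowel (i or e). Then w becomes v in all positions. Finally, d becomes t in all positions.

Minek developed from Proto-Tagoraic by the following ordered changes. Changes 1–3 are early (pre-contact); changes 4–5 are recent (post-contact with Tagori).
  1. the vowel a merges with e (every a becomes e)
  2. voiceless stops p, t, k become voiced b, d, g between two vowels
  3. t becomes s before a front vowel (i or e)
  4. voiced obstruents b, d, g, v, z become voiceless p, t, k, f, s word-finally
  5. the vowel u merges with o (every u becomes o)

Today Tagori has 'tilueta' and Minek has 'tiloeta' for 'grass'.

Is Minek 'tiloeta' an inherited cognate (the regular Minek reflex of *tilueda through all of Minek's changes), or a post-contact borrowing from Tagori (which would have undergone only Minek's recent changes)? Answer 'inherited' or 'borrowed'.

borrowed

If inherited, *tilueda would pass through all of Minek's changes:
Minek: start from *tilueda.
  rule 1 (vowel merger): tilueda → tiluede
  rule 2: no change — tiluede
  rule 3 (palatalisation): tiluede → siluede
  rule 4: no change — siluede
  rule 5 (vowel merger): siluede → siloede
  ⇒ Minek siloede
If borrowed from Tagori 'tilueta' after the early changes, it would undergo only the recent ones:
  rule 4 (final devoicing): no change (tilueta)
  rule 5 (vowel merger): tilueta → tiloeta
  ⇒ as a loan: tiloeta
Minek 'tiloeta' matches the loan outcome 'tiloeta', not the inherited 'siloede' — it skipped the early Minek changes, so it was borrowed from Tagori.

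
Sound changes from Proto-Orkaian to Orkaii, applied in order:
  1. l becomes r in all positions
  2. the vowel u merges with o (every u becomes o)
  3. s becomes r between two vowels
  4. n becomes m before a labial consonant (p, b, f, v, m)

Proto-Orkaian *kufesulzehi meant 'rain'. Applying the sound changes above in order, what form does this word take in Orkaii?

Orkaii: *kufesulzehi > kufesurzehi > kofesorzehi > koferorzehi  (by unconditioned shift, vowel merger, rhotacism)

koferorzehi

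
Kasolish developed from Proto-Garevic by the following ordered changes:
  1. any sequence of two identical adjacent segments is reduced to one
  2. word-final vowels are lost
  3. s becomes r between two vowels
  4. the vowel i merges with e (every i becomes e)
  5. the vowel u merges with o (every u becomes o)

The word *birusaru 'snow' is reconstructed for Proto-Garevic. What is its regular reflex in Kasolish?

Kasolish: *birusaru > birusar > birurar > berurar > berorar  (by apocope, rhotacism, vowel merger, vowel merger)

berorar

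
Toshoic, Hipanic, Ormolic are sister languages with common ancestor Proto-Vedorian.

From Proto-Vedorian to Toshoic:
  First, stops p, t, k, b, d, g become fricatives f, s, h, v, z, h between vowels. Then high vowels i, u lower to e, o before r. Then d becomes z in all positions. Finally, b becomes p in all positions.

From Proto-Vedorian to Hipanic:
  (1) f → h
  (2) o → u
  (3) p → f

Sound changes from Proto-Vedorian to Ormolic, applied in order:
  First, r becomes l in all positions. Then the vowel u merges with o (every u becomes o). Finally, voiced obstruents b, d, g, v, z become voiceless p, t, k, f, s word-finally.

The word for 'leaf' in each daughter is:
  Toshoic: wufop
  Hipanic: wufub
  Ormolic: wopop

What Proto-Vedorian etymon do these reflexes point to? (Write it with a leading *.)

*wupob

Position 5: Toshoic has p, Hipanic has b, Ormolic has p. Hipanic preserves b here (none of its changes turn any other segment into b), so the proto-segment is *b.
Position 3: Toshoic has f, Hipanic has f, Ormolic has p. In Hipanic, f can only continue *p, so the proto-segment is *p.
Continuing position by position gives *wupob; check it forward:
Toshoic: *wupob > wufob > wufop  (by intervocalic lenition, unconditioned shift)
Hipanic: *wupob > wupub > wufub  (by vowel merger, unconditioned shift)
Ormolic: start from *wupob.
  rule 1: no change — wupob
  rule 2 (vowel merger): wupob → wopob
  rule 3 (final devoicing): wopob → wopop
  ⇒ Ormolic wopop
No other proto-form is consistent with every reflex, so the reconstruction is *wupob.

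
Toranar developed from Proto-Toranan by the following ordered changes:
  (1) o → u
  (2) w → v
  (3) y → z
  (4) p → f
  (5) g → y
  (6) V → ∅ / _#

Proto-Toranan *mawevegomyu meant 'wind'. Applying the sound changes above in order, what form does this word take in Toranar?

maveveyumz

Toranar: start from *mawevegomyu.
  rule 1 (vowel merger): mawevegomyu → mawevegumyu
  rule 2 (unconditioned shift): mawevegumyu → mavevegumyu
  rule 3 (unconditioned shift): mavevegumyu → mavevegumzu
  rule 4: no change — mavevegumzu
  rule 5 (unconditioned shift): mavevegumzu → maveveyumzu
  rule 6 (apocope): maveveyumzu → maveveyumz
  ⇒ Toranar maveveyumz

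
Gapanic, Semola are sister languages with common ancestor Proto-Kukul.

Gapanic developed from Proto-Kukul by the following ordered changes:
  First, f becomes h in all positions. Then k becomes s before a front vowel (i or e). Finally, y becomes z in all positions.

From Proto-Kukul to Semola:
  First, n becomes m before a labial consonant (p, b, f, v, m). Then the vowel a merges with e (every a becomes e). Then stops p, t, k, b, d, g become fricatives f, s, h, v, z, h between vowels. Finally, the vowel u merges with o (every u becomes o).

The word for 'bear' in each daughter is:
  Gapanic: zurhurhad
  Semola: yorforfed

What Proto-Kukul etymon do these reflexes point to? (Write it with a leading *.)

*yurfurfad

Position 7: Gapanic has h, Semola has f. Taking the neighbouring segments as reconstructed: Gapanic h could go back to *f or *h; Semola f can only go back to *f — the one source consistent with every daughter is *f.
Position 5: Gapanic has u, Semola has o. Gapanic preserves u here (none of its changes turn any other segment into u), so the proto-segment is *u.
Continuing position by position gives *yurfurfad; check it forward:
Gapanic: start from *yurfurfad.
  rule 1 (unconditioned shift): yurfurfad → yurhurhad
  rule 2: no change — yurhurhad
  rule 3 (unconditioned shift): yurhurhad → zurhurhad
  ⇒ Gapanic zurhurhad
Semola: start from *yurfurfad.
  rule 1: no change — yurfurfad
  rule 2 (vowel merger): yurfurfad → yurfurfed
  rule 3: no change — yurfurfed
  rule 4 (vowel merger): yurfurfed → yorforfed
  ⇒ Semola yorforfed
Only *yurfurfad yields all of Gapanic zurhurhad, Semola yorforfed.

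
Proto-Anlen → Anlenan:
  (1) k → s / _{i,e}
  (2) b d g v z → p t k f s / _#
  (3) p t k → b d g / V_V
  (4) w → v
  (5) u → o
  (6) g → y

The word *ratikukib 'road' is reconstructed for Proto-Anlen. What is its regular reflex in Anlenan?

radiyosip

Anlenan: *ratikukib
  ratikukib → ratikusib   [palatalisation]
  ratikusib → ratikusip   [final devoicing]
  ratikusip → radigusip   [intervocalic voicing]
  radigusip (rule 4 does not apply)
  radigusip → radigosip   [vowel merger]
  radigosip → radiyosip   [unconditioned shift]
  giving Anlenan radiyosip.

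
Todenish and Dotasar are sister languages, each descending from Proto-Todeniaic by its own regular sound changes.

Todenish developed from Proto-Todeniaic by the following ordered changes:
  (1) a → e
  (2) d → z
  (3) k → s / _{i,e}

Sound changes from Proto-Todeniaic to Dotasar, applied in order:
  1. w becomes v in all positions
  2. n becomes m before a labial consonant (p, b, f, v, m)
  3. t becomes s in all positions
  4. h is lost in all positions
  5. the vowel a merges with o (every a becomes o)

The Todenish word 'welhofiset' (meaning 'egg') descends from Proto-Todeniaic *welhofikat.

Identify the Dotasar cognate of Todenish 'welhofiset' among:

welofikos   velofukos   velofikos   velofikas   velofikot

velofikos

Dotasar: *welhofikat > velhofikat > velhofikas > velofikas > velofikos  (by unconditioned shift, unconditioned shift, h-loss, vowel merger)
The other candidates each miss or misapply at least one Dotasar change.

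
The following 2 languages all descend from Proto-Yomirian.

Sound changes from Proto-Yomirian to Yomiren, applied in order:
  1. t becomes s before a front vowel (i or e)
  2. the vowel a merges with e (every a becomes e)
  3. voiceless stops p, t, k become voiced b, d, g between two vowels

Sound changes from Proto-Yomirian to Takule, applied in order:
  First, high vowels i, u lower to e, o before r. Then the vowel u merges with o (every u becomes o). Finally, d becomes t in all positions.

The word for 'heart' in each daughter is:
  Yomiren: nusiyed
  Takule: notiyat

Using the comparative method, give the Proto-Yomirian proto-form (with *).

Position 6: Yomiren has e, Takule has a. Takule preserves a here (none of its changes turn any other segment into a), so the proto-segment is *a.
Position 2: Yomiren has u, Takule has o. Yomiren preserves u here (none of its changes turn any other segment into u), so the proto-segment is *u.
Position 3: Yomiren has s, Takule has t. Taking the neighbouring segments as reconstructed: Yomiren s could go back to *t or *s; Takule t could go back to *t or *d — the one source consistent with every daughter is *t.
Verify the candidate proto-form against each daughter:
Yomiren: *nutiyad
  nutiyad → nusiyad   [palatalisation]
  nusiyad → nusiyed   [vowel merger]
  nusiyed (rule 3 does not apply)
  giving Yomiren nusiyed.
Takule: start from *nutiyad.
  rule 1: no change — nutiyad
  rule 2 (vowel merger): nutiyad → notiyad
  rule 3 (unconditioned shift): notiyad → notiyat
  ⇒ Takule notiyat
Only *nutiyad yields all of Yomiren nusiyed, Takule notiyat.

*nutiyad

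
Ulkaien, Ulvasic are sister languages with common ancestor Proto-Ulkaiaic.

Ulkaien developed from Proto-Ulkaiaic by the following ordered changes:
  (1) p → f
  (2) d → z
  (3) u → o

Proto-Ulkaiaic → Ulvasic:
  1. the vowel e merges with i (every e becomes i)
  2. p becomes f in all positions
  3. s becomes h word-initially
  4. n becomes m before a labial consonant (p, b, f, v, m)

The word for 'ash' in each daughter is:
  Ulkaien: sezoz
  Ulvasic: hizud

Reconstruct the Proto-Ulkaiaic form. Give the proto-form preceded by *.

*sezud

Position 4: Ulkaien has o, Ulvasic has u. Ulvasic preserves u here (none of its changes turn any other segment into u), so the proto-segment is *u.
Position 1: Ulkaien has s, Ulvasic has h. Ulkaien preserves s here (none of its changes turn any other segment into s), so the proto-segment is *s.
Verify the candidate proto-form against each daughter:
Ulkaien: *sezud
  sezud (rule 1 does not apply)
  sezud → sezuz   [unconditioned shift]
  sezuz → sezoz   [vowel merger]
  giving Ulkaien sezoz.
Ulvasic: *sezud
  sezud → sizud   [vowel merger]
  sizud (rule 2 does not apply)
  sizud → hizud   [debuccalisation]
  hizud (rule 4 does not apply)
  giving Ulvasic hizud.
No other proto-form is consistent with every reflex, so the reconstruction is *sezud.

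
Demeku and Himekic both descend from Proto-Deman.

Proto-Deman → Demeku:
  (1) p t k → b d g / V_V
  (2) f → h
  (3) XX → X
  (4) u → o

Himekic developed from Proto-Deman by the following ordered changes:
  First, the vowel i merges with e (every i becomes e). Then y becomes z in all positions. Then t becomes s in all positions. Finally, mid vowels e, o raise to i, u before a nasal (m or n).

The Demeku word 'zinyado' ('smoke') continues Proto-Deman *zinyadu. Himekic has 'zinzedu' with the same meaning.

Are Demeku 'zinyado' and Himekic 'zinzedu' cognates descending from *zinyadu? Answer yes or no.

Derive the expected Himekic reflex of *zinyadu:
Himekic: start from *zinyadu.
  rule 1 (vowel merger): zinyadu → zenyadu
  rule 2 (unconditioned shift): zenyadu → zenzadu
  rule 3: no change — zenzadu
  rule 4 (pre-nasal raising): zenzadu → zinzadu
  ⇒ Himekic zinzadu
The regular Himekic reflex would be 'zinzadu', but the attested form is 'zinzedu'. The correspondence is irregular, so they are not cognates (the Himekic form has a different source).

no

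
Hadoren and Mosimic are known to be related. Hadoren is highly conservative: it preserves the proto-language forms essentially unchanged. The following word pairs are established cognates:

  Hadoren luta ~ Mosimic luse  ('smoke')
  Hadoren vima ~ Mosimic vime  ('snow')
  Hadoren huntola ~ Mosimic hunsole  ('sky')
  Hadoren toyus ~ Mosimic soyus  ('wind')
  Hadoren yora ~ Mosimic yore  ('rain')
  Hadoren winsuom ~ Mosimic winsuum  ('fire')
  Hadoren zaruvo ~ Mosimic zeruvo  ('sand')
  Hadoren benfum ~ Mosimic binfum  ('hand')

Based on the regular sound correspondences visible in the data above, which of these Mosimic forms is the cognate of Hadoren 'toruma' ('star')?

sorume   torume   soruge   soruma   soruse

toyus ~ soyus — Hadoren t corresponds to Mosimic s word-initially before a back vowel.
luta ~ luse, vima ~ vime — Hadoren a corresponds to Mosimic e word-finally.
Applying these to Hadoren 'toruma':
  toruma → soruma   (t→s word-initially before a back vowel)
  soruma → sorume   (a→e word-finally)
So the Mosimic cognate is 'sorume'.

sorume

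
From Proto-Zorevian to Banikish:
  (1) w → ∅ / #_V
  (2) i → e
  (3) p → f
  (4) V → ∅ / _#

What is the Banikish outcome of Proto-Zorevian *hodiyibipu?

hodeyebef

Banikish: *hodiyibipu > hodeyebepu > hodeyebefu > hodeyebef  (by vowel merger, unconditioned shift, apocope)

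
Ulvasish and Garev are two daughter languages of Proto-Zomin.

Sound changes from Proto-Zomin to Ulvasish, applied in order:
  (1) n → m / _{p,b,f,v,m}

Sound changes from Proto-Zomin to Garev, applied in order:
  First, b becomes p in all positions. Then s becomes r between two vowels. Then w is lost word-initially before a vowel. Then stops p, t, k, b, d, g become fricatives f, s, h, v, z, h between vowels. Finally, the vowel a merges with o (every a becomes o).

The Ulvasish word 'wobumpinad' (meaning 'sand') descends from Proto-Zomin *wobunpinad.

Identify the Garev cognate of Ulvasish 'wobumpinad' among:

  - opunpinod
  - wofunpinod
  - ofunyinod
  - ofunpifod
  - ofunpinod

ofunpinod

Garev: *wobunpinad
  wobunpinad → wopunpinad   [unconditioned shift]
  wopunpinad (rule 2 does not apply)
  wopunpinad → opunpinad   [glide loss]
  opunpinad → ofunpinad   [intervocalic lenition]
  ofunpinad → ofunpinod   [vowel merger]
  giving Garev ofunpinod.
Only 'ofunpinod' matches the regular Garev development of *wobunpinad.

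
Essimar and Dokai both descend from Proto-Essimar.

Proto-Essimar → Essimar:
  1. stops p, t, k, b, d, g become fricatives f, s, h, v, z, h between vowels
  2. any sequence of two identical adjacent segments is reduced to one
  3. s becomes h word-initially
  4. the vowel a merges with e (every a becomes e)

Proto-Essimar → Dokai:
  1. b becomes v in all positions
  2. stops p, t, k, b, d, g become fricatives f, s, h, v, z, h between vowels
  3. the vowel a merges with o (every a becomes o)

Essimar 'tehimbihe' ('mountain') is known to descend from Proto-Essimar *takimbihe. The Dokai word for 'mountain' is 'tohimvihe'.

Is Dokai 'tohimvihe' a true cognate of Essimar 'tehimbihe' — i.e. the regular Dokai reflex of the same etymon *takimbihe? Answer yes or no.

yes

Derive the expected Dokai reflex of *takimbihe:
Dokai: *takimbihe > takimvihe > tahimvihe > tohimvihe  (by unconditioned shift, intervocalic lenition, vowel merger)
Dokai 'tohimvihe' matches the regular reflex exactly, so the pair is cognate.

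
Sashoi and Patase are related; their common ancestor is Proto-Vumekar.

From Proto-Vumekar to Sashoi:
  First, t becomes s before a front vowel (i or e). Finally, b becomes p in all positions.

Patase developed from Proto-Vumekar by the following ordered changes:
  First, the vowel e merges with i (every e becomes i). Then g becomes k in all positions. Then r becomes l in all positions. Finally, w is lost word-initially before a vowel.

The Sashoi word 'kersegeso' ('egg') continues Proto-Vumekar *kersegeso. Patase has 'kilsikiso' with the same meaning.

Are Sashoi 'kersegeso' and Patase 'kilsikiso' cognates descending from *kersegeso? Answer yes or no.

yes

Derive the expected Patase reflex of *kersegeso:
Patase: *kersegeso
  kersegeso → kirsigiso   [vowel merger]
  kirsigiso → kirsikiso   [unconditioned shift]
  kirsikiso → kilsikiso   [unconditioned shift]
  kilsikiso (rule 4 does not apply)
  giving Patase kilsikiso.
Patase 'kilsikiso' matches the regular reflex exactly, so the pair is cognate.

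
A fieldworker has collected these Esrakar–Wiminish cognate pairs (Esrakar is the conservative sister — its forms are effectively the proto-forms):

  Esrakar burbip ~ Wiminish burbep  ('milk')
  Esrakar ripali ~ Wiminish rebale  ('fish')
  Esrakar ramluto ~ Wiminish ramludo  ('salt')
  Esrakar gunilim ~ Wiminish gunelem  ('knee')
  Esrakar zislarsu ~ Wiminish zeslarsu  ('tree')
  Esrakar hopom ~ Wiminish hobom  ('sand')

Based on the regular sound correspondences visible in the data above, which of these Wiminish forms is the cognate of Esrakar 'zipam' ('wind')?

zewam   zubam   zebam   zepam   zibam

zebam

burbip ~ burbep, ripali ~ rebale — Esrakar i corresponds to Wiminish e after a consonant, before a labial obstruent.
ripali ~ rebale — Esrakar p corresponds to Wiminish b between vowels (before a back vowel).
Applying these to Esrakar 'zipam':
  zipam → zepam   (i→e after a consonant, before a labial obstruent)
  zepam → zebam   (p→b between vowels (before a back vowel))
So the Wiminish cognate is 'zebam'.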